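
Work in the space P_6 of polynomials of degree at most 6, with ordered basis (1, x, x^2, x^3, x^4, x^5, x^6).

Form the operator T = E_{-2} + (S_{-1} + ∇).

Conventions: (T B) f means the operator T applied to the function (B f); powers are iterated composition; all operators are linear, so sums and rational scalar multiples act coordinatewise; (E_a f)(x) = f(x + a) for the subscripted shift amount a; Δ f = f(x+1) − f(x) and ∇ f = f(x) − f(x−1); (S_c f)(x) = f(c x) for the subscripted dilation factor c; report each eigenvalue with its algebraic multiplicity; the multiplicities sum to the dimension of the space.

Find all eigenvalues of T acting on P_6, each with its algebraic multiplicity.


λ = 0 (multiplicity 3), λ = 2 (multiplicity 4)

image of 1: 2
image of x: -1
image of x^2: 2x^2 - 2x + 3
image of x^3: -3x^2 + 9x - 7
image of x^4: 2x^4 - 4x^3 + 18x^2 - 28x + 15
image of x^5: -5x^4 + 30x^3 - 70x^2 + 75x - 31
image of x^6: 2x^6 - 6x^5 + 45x^4 - 140x^3 + 225x^2 - 186x + 63
the matrix is upper triangular; its diagonal is (2, 0, 2, 0, 2, 0, 2)
for a triangular matrix the eigenvalues are the diagonal entries, with algebraic multiplicity their repetition count


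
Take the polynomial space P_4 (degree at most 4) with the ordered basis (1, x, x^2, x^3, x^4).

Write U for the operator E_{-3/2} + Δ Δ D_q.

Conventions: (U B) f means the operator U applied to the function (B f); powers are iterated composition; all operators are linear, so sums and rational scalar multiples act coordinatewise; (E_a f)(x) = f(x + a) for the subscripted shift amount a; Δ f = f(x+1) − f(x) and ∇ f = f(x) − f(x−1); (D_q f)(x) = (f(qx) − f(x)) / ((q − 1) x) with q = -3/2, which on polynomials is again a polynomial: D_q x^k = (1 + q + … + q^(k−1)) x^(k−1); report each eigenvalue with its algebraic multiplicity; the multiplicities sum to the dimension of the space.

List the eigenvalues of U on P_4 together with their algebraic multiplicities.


image of 1: 1
image of x: x - 3/2
image of x^2: x^2 - 3x + 9/4
image of x^3: x^3 - (9/2)x^2 + (27/4)x + 1/8
image of x^4: x^4 - 6x^3 + (27/2)x^2 - (93/4)x - 75/16
the matrix is upper triangular; its diagonal is (1, 1, 1, 1, 1)
for a triangular matrix the eigenvalues are the diagonal entries, with algebraic multiplicity their repetition count

λ = 1 (multiplicity 5)


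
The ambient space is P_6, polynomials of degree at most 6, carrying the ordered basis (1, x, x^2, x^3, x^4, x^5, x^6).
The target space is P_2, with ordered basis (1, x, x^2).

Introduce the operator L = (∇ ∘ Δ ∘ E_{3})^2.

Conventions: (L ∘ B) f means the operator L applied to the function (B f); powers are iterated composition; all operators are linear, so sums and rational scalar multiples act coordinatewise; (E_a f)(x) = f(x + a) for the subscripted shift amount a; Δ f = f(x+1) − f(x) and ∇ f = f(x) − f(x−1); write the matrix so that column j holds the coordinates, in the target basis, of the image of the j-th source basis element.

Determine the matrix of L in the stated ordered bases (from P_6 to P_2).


image of 1: 0
image of x: 0
image of x^2: 0
image of x^3: 0
image of x^4: 24
image of x^5: 120x + 720
image of x^6: 360x^2 + 4320x + 13080
each image's coordinates form column j of the matrix

the matrix is [[0, 0, 0, 0, 24, 720, 13080]; [0, 0, 0, 0, 0, 120, 4320]; [0, 0, 0, 0, 0, 0, 360]] (rows listed top to bottom)


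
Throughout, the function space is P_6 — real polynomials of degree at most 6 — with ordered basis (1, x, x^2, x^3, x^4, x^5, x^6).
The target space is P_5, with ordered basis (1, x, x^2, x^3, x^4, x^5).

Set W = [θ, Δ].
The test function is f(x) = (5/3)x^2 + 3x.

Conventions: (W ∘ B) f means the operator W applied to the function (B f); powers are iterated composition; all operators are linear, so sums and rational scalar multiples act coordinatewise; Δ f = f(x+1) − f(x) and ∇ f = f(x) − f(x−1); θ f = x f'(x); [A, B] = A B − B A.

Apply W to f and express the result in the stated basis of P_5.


Δ f = (10/3)x + 14/3
θ Δ f = (10/3)x
θ f = (10/3)x^2 + 3x
Δ θ f = (20/3)x + 19/3
[θ, Δ] f = -(10/3)x - 19/3

g(x) = -(10/3)x - 19/3


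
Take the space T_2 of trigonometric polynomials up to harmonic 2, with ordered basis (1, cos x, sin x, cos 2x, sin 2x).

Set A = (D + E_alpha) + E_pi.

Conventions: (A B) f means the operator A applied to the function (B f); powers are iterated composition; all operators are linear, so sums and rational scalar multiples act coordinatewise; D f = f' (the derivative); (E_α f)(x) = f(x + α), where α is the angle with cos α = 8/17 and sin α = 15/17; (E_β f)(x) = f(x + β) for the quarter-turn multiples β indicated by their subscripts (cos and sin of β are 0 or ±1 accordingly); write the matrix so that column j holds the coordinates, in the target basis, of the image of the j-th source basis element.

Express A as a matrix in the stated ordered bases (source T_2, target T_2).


image of 1: 2
image of cos x: -(9/17)cos x - (32/17)sin x
image of sin x: (32/17)cos x - (9/17)sin x
image of cos 2x: (128/289)cos 2x - (818/289)sin 2x
image of sin 2x: (818/289)cos 2x + (128/289)sin 2x
each image's coordinates form column j of the matrix

the matrix is [[2, 0, 0, 0, 0]; [0, -9/17, 32/17, 0, 0]; [0, -32/17, -9/17, 0, 0]; [0, 0, 0, 128/289, 818/289]; [0, 0, 0, -818/289, 128/289]] (rows listed top to bottom)


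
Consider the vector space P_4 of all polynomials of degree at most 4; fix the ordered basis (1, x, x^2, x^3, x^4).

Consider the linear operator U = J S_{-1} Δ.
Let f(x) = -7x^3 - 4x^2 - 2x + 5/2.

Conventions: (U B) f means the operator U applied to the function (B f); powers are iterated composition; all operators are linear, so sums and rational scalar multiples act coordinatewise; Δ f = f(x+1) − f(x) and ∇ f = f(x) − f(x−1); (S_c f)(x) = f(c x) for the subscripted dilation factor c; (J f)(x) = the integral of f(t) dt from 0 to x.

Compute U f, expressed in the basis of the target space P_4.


Δ f = -21x^2 - 29x - 13
S_{-1} Δ f = -21x^2 + 29x - 13
J S_{-1} Δ f = -7x^3 + (29/2)x^2 - 13x

the result is g(x) = -7x^3 + (29/2)x^2 - 13x


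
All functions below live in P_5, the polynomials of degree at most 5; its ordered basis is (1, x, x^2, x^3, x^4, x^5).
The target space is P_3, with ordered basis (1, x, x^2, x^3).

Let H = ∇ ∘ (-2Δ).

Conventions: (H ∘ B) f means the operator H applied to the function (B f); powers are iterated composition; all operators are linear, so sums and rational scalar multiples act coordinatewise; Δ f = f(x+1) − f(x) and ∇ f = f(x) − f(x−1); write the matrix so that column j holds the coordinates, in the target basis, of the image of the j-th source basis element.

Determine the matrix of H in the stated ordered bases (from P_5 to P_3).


image of 1: 0
image of x: 0
image of x^2: -4
image of x^3: -12x
image of x^4: -24x^2 - 4
image of x^5: -40x^3 - 20x
each image's coordinates form column j of the matrix

the matrix is [[0, 0, -4, 0, -4, 0]; [0, 0, 0, -12, 0, -20]; [0, 0, 0, 0, -24, 0]; [0, 0, 0, 0, 0, -40]] (rows listed top to bottom)


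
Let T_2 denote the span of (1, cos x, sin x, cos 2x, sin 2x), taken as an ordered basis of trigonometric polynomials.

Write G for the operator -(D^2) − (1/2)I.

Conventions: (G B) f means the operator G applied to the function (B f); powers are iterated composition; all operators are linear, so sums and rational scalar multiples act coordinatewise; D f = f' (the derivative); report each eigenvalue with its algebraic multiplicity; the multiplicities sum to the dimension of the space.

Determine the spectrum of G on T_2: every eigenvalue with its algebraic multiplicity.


λ = -1/2 (multiplicity 1), λ = 1/2 (multiplicity 2), λ = 7/2 (multiplicity 2)

image of 1: -1/2
image of cos x: (1/2)cos x
image of sin x: (1/2)sin x
image of cos 2x: (7/2)cos 2x
image of sin 2x: (7/2)sin 2x
the matrix is diagonal; its diagonal is (-1/2, 1/2, 1/2, 7/2, 7/2)
for a triangular matrix the eigenvalues are the diagonal entries, with algebraic multiplicity their repetition count


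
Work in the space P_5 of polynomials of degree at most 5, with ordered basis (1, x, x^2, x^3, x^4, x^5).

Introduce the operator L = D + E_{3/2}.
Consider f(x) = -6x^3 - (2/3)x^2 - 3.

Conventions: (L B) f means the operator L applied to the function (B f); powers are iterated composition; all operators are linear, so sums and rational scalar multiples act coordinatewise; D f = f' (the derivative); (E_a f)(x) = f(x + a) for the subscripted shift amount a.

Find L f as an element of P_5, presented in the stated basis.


g(x) = -6x^3 - (137/3)x^2 - (263/6)x - 99/4

D f = -18x^2 - (4/3)x
E_{3/2} f = -6x^3 - (83/3)x^2 - (85/2)x - 99/4
(D + E_{3/2}) f = -6x^3 - (137/3)x^2 - (263/6)x - 99/4


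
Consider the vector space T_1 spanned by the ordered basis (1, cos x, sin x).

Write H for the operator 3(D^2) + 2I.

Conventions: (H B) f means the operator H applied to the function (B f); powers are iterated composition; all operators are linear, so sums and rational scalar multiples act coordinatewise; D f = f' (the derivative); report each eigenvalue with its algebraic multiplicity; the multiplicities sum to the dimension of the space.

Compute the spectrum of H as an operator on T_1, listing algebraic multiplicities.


image of 1: 2
image of cos x: -cos x
image of sin x: -sin x
the matrix is diagonal; its diagonal is (2, -1, -1)
for a triangular matrix the eigenvalues are the diagonal entries, with algebraic multiplicity their repetition count

λ = -1 (multiplicity 2), λ = 2 (multiplicity 1)


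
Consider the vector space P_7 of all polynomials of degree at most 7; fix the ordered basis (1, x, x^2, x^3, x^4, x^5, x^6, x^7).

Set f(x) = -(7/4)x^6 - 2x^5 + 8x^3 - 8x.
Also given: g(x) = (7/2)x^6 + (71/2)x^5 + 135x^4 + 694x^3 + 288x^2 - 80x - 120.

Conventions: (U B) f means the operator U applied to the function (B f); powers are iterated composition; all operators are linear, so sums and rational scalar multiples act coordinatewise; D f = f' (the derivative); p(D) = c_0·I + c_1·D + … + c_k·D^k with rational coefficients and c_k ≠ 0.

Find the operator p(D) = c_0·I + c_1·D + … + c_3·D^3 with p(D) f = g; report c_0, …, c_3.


D^0 f = -(7/4)x^6 - 2x^5 + 8x^3 - 8x
D^1 f = -(21/2)x^5 - 10x^4 + 24x^2 - 8
D^2 f = -(105/2)x^4 - 40x^3 + 48x
D^3 f = -210x^3 - 120x^2 + 48
matching coefficients of g against c_0 f + c_1 Df + … from the top degree down determines the c_i
solution: c_0 = -2, c_1 = -3, c_2 = -2, c_3 = -3

c_0 = -2, c_1 = -3, c_2 = -2, c_3 = -3


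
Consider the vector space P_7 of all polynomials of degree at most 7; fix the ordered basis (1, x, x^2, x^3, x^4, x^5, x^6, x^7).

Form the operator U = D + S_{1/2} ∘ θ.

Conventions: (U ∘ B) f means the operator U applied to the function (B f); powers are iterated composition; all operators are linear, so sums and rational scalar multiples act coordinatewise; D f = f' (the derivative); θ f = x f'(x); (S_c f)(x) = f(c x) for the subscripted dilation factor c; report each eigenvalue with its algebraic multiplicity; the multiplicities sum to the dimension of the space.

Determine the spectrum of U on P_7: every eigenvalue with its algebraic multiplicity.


λ = 0 (multiplicity 1), λ = 7/128 (multiplicity 1), λ = 3/32 (multiplicity 1), λ = 5/32 (multiplicity 1), λ = 1/4 (multiplicity 1), λ = 3/8 (multiplicity 1), λ = 1/2 (multiplicity 2)

image of 1: 0
image of x: (1/2)x + 1
image of x^2: (1/2)x^2 + 2x
image of x^3: (3/8)x^3 + 3x^2
image of x^4: (1/4)x^4 + 4x^3
image of x^5: (5/32)x^5 + 5x^4
image of x^6: (3/32)x^6 + 6x^5
image of x^7: (7/128)x^7 + 7x^6
the matrix is upper triangular; its diagonal is (0, 1/2, 1/2, 3/8, 1/4, 5/32, 3/32, 7/128)
for a triangular matrix the eigenvalues are the diagonal entries, with algebraic multiplicity their repetition count


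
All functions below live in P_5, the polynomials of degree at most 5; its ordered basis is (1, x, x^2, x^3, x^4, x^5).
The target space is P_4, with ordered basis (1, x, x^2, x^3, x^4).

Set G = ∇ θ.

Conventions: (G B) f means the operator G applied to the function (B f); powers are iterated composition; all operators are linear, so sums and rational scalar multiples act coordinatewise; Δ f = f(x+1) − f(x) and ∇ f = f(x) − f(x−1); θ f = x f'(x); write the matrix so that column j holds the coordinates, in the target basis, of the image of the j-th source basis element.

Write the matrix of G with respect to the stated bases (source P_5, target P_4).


image of 1: 0
image of x: 1
image of x^2: 4x - 2
image of x^3: 9x^2 - 9x + 3
image of x^4: 16x^3 - 24x^2 + 16x - 4
image of x^5: 25x^4 - 50x^3 + 50x^2 - 25x + 5
each image's coordinates form column j of the matrix

the matrix is [[0, 1, -2, 3, -4, 5]; [0, 0, 4, -9, 16, -25]; [0, 0, 0, 9, -24, 50]; [0, 0, 0, 0, 16, -50]; [0, 0, 0, 0, 0, 25]] (rows listed top to bottom)


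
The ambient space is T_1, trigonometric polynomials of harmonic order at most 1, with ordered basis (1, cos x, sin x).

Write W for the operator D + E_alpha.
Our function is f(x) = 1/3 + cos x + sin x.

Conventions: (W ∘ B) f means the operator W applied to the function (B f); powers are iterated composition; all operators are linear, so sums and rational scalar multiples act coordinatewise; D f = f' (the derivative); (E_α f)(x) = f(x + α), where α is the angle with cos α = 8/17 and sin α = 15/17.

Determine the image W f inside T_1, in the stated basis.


D f = cos x - sin x
E_alpha f = 1/3 + (23/17)cos x - (7/17)sin x
(D + E_alpha) f = 1/3 + (40/17)cos x - (24/17)sin x

g(x) = 1/3 + (40/17)cos x - (24/17)sin x


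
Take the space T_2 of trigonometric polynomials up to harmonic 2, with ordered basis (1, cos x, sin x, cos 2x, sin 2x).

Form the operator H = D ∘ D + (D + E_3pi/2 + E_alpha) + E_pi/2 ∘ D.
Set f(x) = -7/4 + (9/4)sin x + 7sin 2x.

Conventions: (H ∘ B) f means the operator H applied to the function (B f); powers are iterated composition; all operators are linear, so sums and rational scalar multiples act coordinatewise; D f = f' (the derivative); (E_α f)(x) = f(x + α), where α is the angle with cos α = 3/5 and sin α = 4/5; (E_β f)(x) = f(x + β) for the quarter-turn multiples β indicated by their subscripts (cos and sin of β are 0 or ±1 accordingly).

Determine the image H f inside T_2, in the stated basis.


g(x) = -7/2 + (9/5)cos x - (63/20)sin x + (168/25)cos 2x - (924/25)sin 2x

D f = (9/4)cos x + 14cos 2x
D D f = -(9/4)sin x - 28sin 2x
D f = (9/4)cos x + 14cos 2x
E_3pi/2 f = -7/4 - (9/4)cos x - 7sin 2x
E_alpha f = -7/4 + (9/5)cos x + (27/20)sin x + (168/25)cos 2x - (49/25)sin 2x
(D + E_3pi/2 + E_alpha) f = -7/2 + (9/5)cos x + (27/20)sin x + (518/25)cos 2x - (224/25)sin 2x
D f = (9/4)cos x + 14cos 2x
E_pi/2 D f = -(9/4)sin x - 14cos 2x
(D ∘ D + (D + E_3pi/2 + E_alpha) + E_pi/2 ∘ D) f = -7/2 + (9/5)cos x - (63/20)sin x + (168/25)cos 2x - (924/25)sin 2x


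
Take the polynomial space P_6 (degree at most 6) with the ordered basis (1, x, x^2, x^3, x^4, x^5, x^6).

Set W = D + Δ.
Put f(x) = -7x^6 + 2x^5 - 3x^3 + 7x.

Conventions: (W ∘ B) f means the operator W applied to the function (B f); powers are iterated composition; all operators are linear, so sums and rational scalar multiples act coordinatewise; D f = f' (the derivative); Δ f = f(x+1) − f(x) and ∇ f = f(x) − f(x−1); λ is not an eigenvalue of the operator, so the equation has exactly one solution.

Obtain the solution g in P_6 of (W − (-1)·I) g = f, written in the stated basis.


g(x) = -7x^6 + 86x^5 - 755x^4 + 5317x^3 - 28127x^2 + 99196x - 174906

write g with unknown coordinates in the stated basis and equate coefficients in (W − (-1)·I) g = f
solving from the highest basis element down gives g = -7x^6 + 86x^5 - 755x^4 + 5317x^3 - 28127x^2 + 99196x - 174906
check: W g = -84x^5 + 755x^4 - 5320x^3 + 28127x^2 - 99189x + 174906
so W g − (-1)·g = -7x^6 + 2x^5 - 3x^3 + 7x = f ✓


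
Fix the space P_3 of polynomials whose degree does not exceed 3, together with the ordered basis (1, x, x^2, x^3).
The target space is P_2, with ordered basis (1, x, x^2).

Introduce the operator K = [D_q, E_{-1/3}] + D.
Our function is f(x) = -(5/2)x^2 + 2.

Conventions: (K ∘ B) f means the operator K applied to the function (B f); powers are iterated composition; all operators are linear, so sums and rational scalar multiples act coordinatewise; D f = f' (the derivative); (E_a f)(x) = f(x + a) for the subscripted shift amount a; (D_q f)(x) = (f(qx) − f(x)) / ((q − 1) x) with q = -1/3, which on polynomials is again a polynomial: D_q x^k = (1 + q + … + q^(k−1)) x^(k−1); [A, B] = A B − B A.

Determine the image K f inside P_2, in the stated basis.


g(x) = -5x + 10/9

E_{-1/3} f = -(5/2)x^2 + (5/3)x + 31/18
D_q E_{-1/3} f = -(5/3)x + 5/3
D_q f = -(5/3)x
E_{-1/3} D_q f = -(5/3)x + 5/9
[D_q, E_{-1/3}] f = 10/9
D f = -5x
([D_q, E_{-1/3}] + D) f = -5x + 10/9


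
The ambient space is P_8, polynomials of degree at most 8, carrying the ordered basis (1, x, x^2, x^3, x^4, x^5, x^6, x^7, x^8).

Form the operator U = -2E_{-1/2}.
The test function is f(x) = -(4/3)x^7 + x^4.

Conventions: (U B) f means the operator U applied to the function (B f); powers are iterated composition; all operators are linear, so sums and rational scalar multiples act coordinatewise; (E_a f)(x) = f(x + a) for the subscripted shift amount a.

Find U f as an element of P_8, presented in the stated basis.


the result is g(x) = (8/3)x^7 - (28/3)x^6 + 14x^5 - (41/3)x^4 + (59/6)x^3 - (19/4)x^2 + (31/24)x - 7/48

E_{-1/2} f = -(4/3)x^7 + (14/3)x^6 - 7x^5 + (41/6)x^4 - (59/12)x^3 + (19/8)x^2 - (31/48)x + 7/96
(-2E_{-1/2}) f = (8/3)x^7 - (28/3)x^6 + 14x^5 - (41/3)x^4 + (59/6)x^3 - (19/4)x^2 + (31/24)x - 7/48


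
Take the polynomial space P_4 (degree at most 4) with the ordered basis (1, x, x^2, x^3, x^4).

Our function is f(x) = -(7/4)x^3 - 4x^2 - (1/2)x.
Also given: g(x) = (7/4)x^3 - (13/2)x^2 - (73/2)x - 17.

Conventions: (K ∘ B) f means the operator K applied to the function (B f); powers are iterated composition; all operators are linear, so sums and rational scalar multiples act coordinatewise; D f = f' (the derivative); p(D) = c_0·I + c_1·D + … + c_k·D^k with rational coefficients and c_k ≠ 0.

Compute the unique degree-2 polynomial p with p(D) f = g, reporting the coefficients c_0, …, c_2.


c_0 = -1, c_1 = 2, c_2 = 2

D^0 f = -(7/4)x^3 - 4x^2 - (1/2)x
D^1 f = -(21/4)x^2 - 8x - 1/2
D^2 f = -(21/2)x - 8
matching coefficients of g against c_0 f + c_1 Df + … from the top degree down determines the c_i
solution: c_0 = -1, c_1 = 2, c_2 = 2


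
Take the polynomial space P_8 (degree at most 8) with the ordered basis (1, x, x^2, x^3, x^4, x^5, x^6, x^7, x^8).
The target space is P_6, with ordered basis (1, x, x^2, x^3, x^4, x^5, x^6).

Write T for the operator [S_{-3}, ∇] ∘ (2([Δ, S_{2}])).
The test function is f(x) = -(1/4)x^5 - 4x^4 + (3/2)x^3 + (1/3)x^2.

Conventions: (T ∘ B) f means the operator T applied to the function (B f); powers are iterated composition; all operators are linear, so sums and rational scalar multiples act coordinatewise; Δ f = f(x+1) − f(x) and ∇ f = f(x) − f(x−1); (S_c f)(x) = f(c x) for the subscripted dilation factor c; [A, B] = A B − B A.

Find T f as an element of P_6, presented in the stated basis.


S_{2} f = -8x^5 - 64x^4 + 12x^3 + (4/3)x^2
Δ S_{2} f = -40x^4 - 336x^3 - 428x^2 - (772/3)x - 176/3
Δ f = -(5/4)x^4 - (37/2)x^3 - 22x^2 - (145/12)x - 29/12
S_{2} Δ f = -20x^4 - 148x^3 - 88x^2 - (145/6)x - 29/12
[Δ, S_{2}] f = -20x^4 - 188x^3 - 340x^2 - (1399/6)x - 225/4
(2([Δ, S_{2}])) f = -40x^4 - 376x^3 - 680x^2 - (1399/3)x - 225/2
∇ (2([Δ, S_{2}])) f = -160x^3 - 888x^2 - 392x - 367/3
S_{-3} ∇ (2([Δ, S_{2}])) f = 4320x^3 - 7992x^2 + 1176x - 367/3
S_{-3} (2([Δ, S_{2}])) f = -3240x^4 + 10152x^3 - 6120x^2 + 1399x - 225/2
∇ S_{-3} (2([Δ, S_{2}])) f = -12960x^3 + 49896x^2 - 55656x + 20911
[S_{-3}, ∇] (2([Δ, S_{2}])) f = 17280x^3 - 57888x^2 + 56832x - 63100/3

the result is g(x) = 17280x^3 - 57888x^2 + 56832x - 63100/3


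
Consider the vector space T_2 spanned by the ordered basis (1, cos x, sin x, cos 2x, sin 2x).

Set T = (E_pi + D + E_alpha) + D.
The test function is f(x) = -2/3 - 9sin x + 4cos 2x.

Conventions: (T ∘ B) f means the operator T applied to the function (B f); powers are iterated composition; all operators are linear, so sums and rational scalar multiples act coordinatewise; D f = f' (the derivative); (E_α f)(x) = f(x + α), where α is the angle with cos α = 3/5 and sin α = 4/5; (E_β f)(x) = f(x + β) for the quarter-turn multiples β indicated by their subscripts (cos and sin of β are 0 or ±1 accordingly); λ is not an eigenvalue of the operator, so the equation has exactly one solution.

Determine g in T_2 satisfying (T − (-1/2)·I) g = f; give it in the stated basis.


write g with unknown coordinates in the stated basis and equate coefficients in (T − (-1/2)·I) g = f
solving from the highest basis element down gives g = -4/15 + (504/157)cos x - (18/157)sin x + (488/2609)cos 2x + (1984/2609)sin 2x
check: T g = -8/15 - (252/157)cos x - (1404/157)sin x + (10192/2609)cos 2x - (992/2609)sin 2x
so T g − (-1/2)·g = -2/3 - 9sin x + 4cos 2x = f ✓

the result is g(x) = -4/15 + (504/157)cos x - (18/157)sin x + (488/2609)cos 2x + (1984/2609)sin 2x


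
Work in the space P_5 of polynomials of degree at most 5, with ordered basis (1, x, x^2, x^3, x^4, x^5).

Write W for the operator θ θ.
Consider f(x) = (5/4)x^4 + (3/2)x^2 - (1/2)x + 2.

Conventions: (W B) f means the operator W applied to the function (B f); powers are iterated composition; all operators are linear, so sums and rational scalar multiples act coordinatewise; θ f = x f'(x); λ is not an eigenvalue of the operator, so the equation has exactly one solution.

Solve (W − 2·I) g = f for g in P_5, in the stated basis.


write g with unknown coordinates in the stated basis and equate coefficients in (W − 2·I) g = f
solving from the highest basis element down gives g = (5/56)x^4 + (3/4)x^2 + (1/2)x - 1
check: W g = (10/7)x^4 + 3x^2 + (1/2)x
so W g − 2·g = (5/4)x^4 + (3/2)x^2 - (1/2)x + 2 = f ✓

the image equals g(x) = (5/56)x^4 + (3/4)x^2 + (1/2)x - 1


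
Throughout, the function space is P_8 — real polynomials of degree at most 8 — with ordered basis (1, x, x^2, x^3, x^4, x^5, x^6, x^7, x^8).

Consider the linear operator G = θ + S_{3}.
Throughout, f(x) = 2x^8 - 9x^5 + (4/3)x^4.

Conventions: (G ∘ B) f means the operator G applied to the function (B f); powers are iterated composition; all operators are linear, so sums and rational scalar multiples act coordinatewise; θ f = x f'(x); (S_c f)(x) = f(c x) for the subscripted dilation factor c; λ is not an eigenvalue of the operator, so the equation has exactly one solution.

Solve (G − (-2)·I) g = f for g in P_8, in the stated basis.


g(x) = (2/6571)x^8 - (9/250)x^5 + (4/261)x^4

write g with unknown coordinates in the stated basis and equate coefficients in (G − (-2)·I) g = f
solving from the highest basis element down gives g = (2/6571)x^8 - (9/250)x^5 + (4/261)x^4
check: G g = (13138/6571)x^8 - (1116/125)x^5 + (340/261)x^4
so G g − (-2)·g = 2x^8 - 9x^5 + (4/3)x^4 = f ✓


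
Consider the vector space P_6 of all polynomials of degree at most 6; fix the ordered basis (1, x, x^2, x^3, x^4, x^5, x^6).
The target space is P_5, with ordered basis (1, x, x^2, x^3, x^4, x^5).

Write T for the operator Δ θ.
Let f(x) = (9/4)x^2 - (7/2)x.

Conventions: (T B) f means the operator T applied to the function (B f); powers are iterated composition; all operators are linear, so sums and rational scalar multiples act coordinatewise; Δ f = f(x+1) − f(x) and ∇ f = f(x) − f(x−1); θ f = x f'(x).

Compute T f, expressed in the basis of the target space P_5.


g(x) = 9x + 1

θ f = (9/2)x^2 - (7/2)x
Δ θ f = 9x + 1


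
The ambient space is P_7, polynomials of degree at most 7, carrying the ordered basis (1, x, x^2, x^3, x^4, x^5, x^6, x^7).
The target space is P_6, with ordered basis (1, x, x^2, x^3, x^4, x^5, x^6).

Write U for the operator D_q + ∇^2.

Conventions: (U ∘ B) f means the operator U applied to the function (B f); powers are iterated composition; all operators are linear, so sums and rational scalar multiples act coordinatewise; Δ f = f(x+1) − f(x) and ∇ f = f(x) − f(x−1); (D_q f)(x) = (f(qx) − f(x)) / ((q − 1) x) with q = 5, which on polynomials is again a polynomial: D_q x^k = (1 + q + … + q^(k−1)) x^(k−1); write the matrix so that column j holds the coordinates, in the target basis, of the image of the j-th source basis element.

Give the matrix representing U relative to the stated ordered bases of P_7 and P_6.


image of 1: 0
image of x: 1
image of x^2: 6x + 2
image of x^3: 31x^2 + 6x - 6
image of x^4: 156x^3 + 12x^2 - 24x + 14
image of x^5: 781x^4 + 20x^3 - 60x^2 + 70x - 30
image of x^6: 3906x^5 + 30x^4 - 120x^3 + 210x^2 - 180x + 62
image of x^7: 19531x^6 + 42x^5 - 210x^4 + 490x^3 - 630x^2 + 434x - 126
each image's coordinates form column j of the matrix

the matrix is [[0, 1, 2, -6, 14, -30, 62, -126]; [0, 0, 6, 6, -24, 70, -180, 434]; [0, 0, 0, 31, 12, -60, 210, -630]; [0, 0, 0, 0, 156, 20, -120, 490]; [0, 0, 0, 0, 0, 781, 30, -210]; [0, 0, 0, 0, 0, 0, 3906, 42]; [0, 0, 0, 0, 0, 0, 0, 19531]] (rows listed top to bottom)


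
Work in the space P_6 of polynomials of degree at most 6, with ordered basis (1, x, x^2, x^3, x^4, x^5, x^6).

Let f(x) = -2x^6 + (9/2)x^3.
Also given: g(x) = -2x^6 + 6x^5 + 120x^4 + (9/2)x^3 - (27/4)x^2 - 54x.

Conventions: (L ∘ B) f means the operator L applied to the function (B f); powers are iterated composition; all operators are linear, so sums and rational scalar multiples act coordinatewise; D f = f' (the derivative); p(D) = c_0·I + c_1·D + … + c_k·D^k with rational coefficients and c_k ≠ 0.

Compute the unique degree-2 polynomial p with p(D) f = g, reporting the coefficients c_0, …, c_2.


p(D) = I − (1/2)·D − 2·D^2, i.e. c_0 = 1, c_1 = -1/2, c_2 = -2

D^0 f = -2x^6 + (9/2)x^3
D^1 f = -12x^5 + (27/2)x^2
D^2 f = -60x^4 + 27x
matching coefficients of g against c_0 f + c_1 Df + … from the top degree down determines the c_i
solution: c_0 = 1, c_1 = -1/2, c_2 = -2


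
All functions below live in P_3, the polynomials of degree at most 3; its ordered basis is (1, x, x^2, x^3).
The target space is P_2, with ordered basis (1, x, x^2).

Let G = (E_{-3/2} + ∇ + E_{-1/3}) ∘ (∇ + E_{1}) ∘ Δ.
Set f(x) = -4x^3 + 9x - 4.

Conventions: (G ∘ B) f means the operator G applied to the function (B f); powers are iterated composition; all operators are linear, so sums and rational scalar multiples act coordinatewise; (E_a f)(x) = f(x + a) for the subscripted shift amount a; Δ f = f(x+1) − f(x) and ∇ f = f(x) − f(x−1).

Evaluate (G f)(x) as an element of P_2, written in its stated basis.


the result is g(x) = -24x^2 - 100x - 13/3

Δ f = -12x^2 - 12x + 5
∇ Δ f = -24x
E_{1} Δ f = -12x^2 - 36x - 19
(∇ + E_{1}) Δ f = -12x^2 - 60x - 19
E_{-3/2} (∇ + E_{1}) Δ f = -12x^2 - 24x + 44
∇ (∇ + E_{1}) Δ f = -24x - 48
E_{-1/3} (∇ + E_{1}) Δ f = -12x^2 - 52x - 1/3
(E_{-3/2} + ∇ + E_{-1/3}) (∇ + E_{1}) Δ f = -24x^2 - 100x - 13/3


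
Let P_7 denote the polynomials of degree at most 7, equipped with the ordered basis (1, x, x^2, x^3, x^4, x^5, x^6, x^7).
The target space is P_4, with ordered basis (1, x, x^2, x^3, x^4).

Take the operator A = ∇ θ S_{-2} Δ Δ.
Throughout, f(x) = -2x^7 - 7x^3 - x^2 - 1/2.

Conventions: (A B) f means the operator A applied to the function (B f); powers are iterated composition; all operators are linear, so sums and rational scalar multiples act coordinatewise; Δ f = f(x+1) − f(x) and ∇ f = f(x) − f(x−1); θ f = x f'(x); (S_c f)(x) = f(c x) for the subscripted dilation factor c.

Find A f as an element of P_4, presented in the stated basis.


the result is g(x) = 67200x^4 - 241920x^3 + 366240x^2 - 265440x + 75740

Δ f = -14x^6 - 42x^5 - 70x^4 - 70x^3 - 63x^2 - 37x - 10
Δ Δ f = -84x^5 - 420x^4 - 980x^3 - 1260x^2 - 910x - 296
S_{-2} (Δ Δ) f = 2688x^5 - 6720x^4 + 7840x^3 - 5040x^2 + 1820x - 296
θ S_{-2} (Δ Δ) f = 13440x^5 - 26880x^4 + 23520x^3 - 10080x^2 + 1820x
∇ θ S_{-2} (Δ Δ) f = 67200x^4 - 241920x^3 + 366240x^2 - 265440x + 75740


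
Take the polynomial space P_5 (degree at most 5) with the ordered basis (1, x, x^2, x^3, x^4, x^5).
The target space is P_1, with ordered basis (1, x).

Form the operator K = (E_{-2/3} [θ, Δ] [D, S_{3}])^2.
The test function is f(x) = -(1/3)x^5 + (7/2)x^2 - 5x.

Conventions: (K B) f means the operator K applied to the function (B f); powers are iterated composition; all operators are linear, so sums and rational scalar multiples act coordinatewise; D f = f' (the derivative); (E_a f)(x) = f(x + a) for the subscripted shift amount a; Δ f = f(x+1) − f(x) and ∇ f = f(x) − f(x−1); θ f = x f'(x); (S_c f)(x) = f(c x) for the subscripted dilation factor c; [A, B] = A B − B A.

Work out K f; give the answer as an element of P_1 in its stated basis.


the result is g(x) = -116640x - 51840

S_{3} f = -81x^5 + (63/2)x^2 - 15x
D S_{3} f = -405x^4 + 63x - 15
D f = -(5/3)x^4 + 7x - 5
S_{3} D f = -135x^4 + 21x - 5
[D, S_{3}] f = -270x^4 + 42x - 10
Δ [D, S_{3}] f = -1080x^3 - 1620x^2 - 1080x - 228
θ Δ [D, S_{3}] f = -3240x^3 - 3240x^2 - 1080x
θ [D, S_{3}] f = -1080x^4 + 42x
Δ θ [D, S_{3}] f = -4320x^3 - 6480x^2 - 4320x - 1038
[θ, Δ] [D, S_{3}] f = 1080x^3 + 3240x^2 + 3240x + 1038
E_{-2/3} [θ, Δ] [D, S_{3}] f = 1080x^3 + 1080x^2 + 360x - 2
S_{3} (E_{-2/3} [θ, Δ] [D, S_{3}]) f = 29160x^3 + 9720x^2 + 1080x - 2
D S_{3} (E_{-2/3} [θ, Δ] [D, S_{3}]) f = 87480x^2 + 19440x + 1080
D (E_{-2/3} [θ, Δ] [D, S_{3}]) f = 3240x^2 + 2160x + 360
S_{3} D (E_{-2/3} [θ, Δ] [D, S_{3}]) f = 29160x^2 + 6480x + 360
[D, S_{3}] (E_{-2/3} [θ, Δ] [D, S_{3}]) f = 58320x^2 + 12960x + 720
Δ [D, S_{3}] (E_{-2/3} [θ, Δ] [D, S_{3}]) f = 116640x + 71280
θ Δ [D, S_{3}] (E_{-2/3} [θ, Δ] [D, S_{3}]) f = 116640x
θ [D, S_{3}] (E_{-2/3} [θ, Δ] [D, S_{3}]) f = 116640x^2 + 12960x
Δ θ [D, S_{3}] (E_{-2/3} [θ, Δ] [D, S_{3}]) f = 233280x + 129600
[θ, Δ] [D, S_{3}] (E_{-2/3} [θ, Δ] [D, S_{3}]) f = -116640x - 129600
E_{-2/3} [θ, Δ] [D, S_{3}] (E_{-2/3} [θ, Δ] [D, S_{3}]) f = -116640x - 51840


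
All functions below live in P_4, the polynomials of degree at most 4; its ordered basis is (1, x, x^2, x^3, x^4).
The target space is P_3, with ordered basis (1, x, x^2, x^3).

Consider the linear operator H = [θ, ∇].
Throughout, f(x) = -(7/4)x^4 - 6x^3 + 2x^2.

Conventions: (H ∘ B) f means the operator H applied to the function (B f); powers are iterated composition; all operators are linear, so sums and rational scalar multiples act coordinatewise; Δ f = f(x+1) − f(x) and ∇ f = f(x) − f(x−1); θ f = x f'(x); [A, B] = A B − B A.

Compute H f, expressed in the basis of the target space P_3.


∇ f = -7x^3 - (15/2)x^2 + 15x - 25/4
θ ∇ f = -21x^3 - 15x^2 + 15x
θ f = -7x^4 - 18x^3 + 4x^2
∇ θ f = -28x^3 - 12x^2 + 34x - 15
[θ, ∇] f = 7x^3 - 3x^2 - 19x + 15

g(x) = 7x^3 - 3x^2 - 19x + 15


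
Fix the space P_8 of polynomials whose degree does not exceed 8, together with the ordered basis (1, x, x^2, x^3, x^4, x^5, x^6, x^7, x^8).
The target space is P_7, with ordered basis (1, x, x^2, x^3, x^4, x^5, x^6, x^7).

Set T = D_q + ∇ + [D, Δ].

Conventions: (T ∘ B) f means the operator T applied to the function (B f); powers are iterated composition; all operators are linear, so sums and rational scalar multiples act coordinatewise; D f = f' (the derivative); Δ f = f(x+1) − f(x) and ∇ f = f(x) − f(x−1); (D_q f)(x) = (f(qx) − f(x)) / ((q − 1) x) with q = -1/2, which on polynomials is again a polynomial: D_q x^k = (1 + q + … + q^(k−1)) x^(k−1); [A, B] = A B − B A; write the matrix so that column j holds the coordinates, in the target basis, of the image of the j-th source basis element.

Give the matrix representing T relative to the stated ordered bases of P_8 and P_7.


the matrix is [[0, 2, -1, 1, -1, 1, -1, 1, -1]; [0, 0, 5/2, -3, 4, -5, 6, -7, 8]; [0, 0, 0, 15/4, -6, 10, -15, 21, -28]; [0, 0, 0, 0, 37/8, -10, 20, -35, 56]; [0, 0, 0, 0, 0, 91/16, -15, 35, -70]; [0, 0, 0, 0, 0, 0, 213/32, -21, 56]; [0, 0, 0, 0, 0, 0, 0, 491/64, -28]; [0, 0, 0, 0, 0, 0, 0, 0, 1109/128]] (rows listed top to bottom)

image of 1: 0
image of x: 2
image of x^2: (5/2)x - 1
image of x^3: (15/4)x^2 - 3x + 1
image of x^4: (37/8)x^3 - 6x^2 + 4x - 1
image of x^5: (91/16)x^4 - 10x^3 + 10x^2 - 5x + 1
image of x^6: (213/32)x^5 - 15x^4 + 20x^3 - 15x^2 + 6x - 1
image of x^7: (491/64)x^6 - 21x^5 + 35x^4 - 35x^3 + 21x^2 - 7x + 1
image of x^8: (1109/128)x^7 - 28x^6 + 56x^5 - 70x^4 + 56x^3 - 28x^2 + 8x - 1
each image's coordinates form column j of the matrix


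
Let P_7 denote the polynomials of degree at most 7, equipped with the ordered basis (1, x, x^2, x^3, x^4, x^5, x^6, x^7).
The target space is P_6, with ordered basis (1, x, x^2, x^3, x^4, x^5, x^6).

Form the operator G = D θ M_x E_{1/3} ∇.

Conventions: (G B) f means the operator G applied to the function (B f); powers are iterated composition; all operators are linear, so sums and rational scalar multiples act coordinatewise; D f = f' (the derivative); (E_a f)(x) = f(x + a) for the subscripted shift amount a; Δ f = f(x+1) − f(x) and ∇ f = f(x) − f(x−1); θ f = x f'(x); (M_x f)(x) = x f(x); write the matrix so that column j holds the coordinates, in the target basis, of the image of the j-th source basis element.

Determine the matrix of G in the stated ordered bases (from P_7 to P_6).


image of 1: 0
image of x: 1
image of x^2: 8x - 1/3
image of x^3: 27x^2 - 4x + 1/3
image of x^4: 64x^3 - 18x^2 + (16/3)x - 5/27
image of x^5: 125x^4 - (160/3)x^3 + 30x^2 - (100/27)x + 11/81
image of x^6: 216x^5 - 125x^4 + (320/3)x^3 - 25x^2 + (88/27)x - 7/81
image of x^7: 343x^6 - 252x^5 + (875/3)x^4 - (2800/27)x^3 + (77/3)x^2 - (196/81)x + 43/729
each image's coordinates form column j of the matrix

the matrix is [[0, 1, -1/3, 1/3, -5/27, 11/81, -7/81, 43/729]; [0, 0, 8, -4, 16/3, -100/27, 88/27, -196/81]; [0, 0, 0, 27, -18, 30, -25, 77/3]; [0, 0, 0, 0, 64, -160/3, 320/3, -2800/27]; [0, 0, 0, 0, 0, 125, -125, 875/3]; [0, 0, 0, 0, 0, 0, 216, -252]; [0, 0, 0, 0, 0, 0, 0, 343]] (rows listed top to bottom)


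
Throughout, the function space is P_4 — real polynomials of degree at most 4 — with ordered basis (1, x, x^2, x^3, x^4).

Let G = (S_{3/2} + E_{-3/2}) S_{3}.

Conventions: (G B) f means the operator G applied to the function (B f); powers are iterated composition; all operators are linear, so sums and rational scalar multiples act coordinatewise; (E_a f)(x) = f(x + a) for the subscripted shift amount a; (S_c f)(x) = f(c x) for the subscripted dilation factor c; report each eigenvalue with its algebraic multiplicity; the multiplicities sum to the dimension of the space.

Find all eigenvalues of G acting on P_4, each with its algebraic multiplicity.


image of 1: 2
image of x: (15/2)x - 9/2
image of x^2: (117/4)x^2 - 27x + 81/4
image of x^3: (945/8)x^3 - (243/2)x^2 + (729/4)x - 729/8
image of x^4: (7857/16)x^4 - 486x^3 + (2187/2)x^2 - (2187/2)x + 6561/16
the matrix is upper triangular; its diagonal is (2, 15/2, 117/4, 945/8, 7857/16)
for a triangular matrix the eigenvalues are the diagonal entries, with algebraic multiplicity their repetition count

λ = 2 (multiplicity 1), λ = 15/2 (multiplicity 1), λ = 117/4 (multiplicity 1), λ = 945/8 (multiplicity 1), λ = 7857/16 (multiplicity 1)


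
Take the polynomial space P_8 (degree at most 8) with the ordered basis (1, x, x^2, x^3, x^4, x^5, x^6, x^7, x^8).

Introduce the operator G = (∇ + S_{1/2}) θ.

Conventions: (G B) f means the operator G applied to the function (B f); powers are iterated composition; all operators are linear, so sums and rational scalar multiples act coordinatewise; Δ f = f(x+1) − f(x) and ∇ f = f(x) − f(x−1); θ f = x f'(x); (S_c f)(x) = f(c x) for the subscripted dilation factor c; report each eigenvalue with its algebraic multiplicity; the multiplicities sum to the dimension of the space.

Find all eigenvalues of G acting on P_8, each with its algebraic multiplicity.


λ = 0 (multiplicity 1), λ = 1/32 (multiplicity 1), λ = 7/128 (multiplicity 1), λ = 3/32 (multiplicity 1), λ = 5/32 (multiplicity 1), λ = 1/4 (multiplicity 1), λ = 3/8 (multiplicity 1), λ = 1/2 (multiplicity 2)

image of 1: 0
image of x: (1/2)x + 1
image of x^2: (1/2)x^2 + 4x - 2
image of x^3: (3/8)x^3 + 9x^2 - 9x + 3
image of x^4: (1/4)x^4 + 16x^3 - 24x^2 + 16x - 4
image of x^5: (5/32)x^5 + 25x^4 - 50x^3 + 50x^2 - 25x + 5
image of x^6: (3/32)x^6 + 36x^5 - 90x^4 + 120x^3 - 90x^2 + 36x - 6
image of x^7: (7/128)x^7 + 49x^6 - 147x^5 + 245x^4 - 245x^3 + 147x^2 - 49x + 7
image of x^8: (1/32)x^8 + 64x^7 - 224x^6 + 448x^5 - 560x^4 + 448x^3 - 224x^2 + 64x - 8
the matrix is upper triangular; its diagonal is (0, 1/2, 1/2, 3/8, 1/4, 5/32, 3/32, 7/128, 1/32)
for a triangular matrix the eigenvalues are the diagonal entries, with algebraic multiplicity their repetition count


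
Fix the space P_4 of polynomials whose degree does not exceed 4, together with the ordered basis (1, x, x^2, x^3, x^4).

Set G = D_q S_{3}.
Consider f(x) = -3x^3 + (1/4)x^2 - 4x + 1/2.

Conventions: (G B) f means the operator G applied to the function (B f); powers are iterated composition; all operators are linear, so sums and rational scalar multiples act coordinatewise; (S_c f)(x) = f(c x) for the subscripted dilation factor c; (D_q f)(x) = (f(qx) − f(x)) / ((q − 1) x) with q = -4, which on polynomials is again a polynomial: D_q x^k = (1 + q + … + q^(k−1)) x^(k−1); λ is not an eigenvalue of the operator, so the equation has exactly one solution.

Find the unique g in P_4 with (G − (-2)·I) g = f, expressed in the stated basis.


write g with unknown coordinates in the stated basis and equate coefficients in (G − (-2)·I) g = f
solving from the highest basis element down gives g = -(3/2)x^3 + (2107/8)x^2 + (56857/16)x - 170563/32
check: G g = -(1053/2)x^2 - (56889/8)x + 170571/16
so G g − (-2)·g = -3x^3 + (1/4)x^2 - 4x + 1/2 = f ✓

g(x) = -(3/2)x^3 + (2107/8)x^2 + (56857/16)x - 170563/32


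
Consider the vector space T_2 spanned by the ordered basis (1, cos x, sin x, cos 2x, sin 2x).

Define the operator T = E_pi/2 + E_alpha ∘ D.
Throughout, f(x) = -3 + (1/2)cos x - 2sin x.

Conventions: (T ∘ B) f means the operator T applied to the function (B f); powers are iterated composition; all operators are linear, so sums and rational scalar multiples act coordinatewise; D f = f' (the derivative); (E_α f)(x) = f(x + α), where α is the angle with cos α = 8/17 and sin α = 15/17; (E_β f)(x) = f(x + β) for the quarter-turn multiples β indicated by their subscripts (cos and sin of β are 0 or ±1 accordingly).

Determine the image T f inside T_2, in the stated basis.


the image equals g(x) = -3 - (115/34)cos x + (35/34)sin x

E_pi/2 f = -3 - 2cos x - (1/2)sin x
D f = -2cos x - (1/2)sin x
E_alpha D f = -(47/34)cos x + (26/17)sin x
(E_pi/2 + E_alpha ∘ D) f = -3 - (115/34)cos x + (35/34)sin x


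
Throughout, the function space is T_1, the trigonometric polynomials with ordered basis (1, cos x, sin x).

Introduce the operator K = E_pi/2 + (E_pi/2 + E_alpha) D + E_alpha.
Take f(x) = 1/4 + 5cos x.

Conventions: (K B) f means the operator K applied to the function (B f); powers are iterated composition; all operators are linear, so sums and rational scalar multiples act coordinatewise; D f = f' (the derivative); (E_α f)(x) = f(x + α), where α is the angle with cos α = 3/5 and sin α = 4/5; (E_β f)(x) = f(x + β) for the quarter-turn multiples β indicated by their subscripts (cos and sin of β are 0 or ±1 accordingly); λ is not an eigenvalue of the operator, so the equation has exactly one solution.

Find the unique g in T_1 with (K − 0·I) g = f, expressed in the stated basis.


write g with unknown coordinates in the stated basis and equate coefficients in (K − 0·I) g = f
solving from the highest basis element down gives g = 1/8 - (5/6)cos x + (5/3)sin x
check: K g = 1/4 + 5cos x
so K g − 0·g = 1/4 + 5cos x = f ✓

the result is g(x) = 1/8 - (5/6)cos x + (5/3)sin x


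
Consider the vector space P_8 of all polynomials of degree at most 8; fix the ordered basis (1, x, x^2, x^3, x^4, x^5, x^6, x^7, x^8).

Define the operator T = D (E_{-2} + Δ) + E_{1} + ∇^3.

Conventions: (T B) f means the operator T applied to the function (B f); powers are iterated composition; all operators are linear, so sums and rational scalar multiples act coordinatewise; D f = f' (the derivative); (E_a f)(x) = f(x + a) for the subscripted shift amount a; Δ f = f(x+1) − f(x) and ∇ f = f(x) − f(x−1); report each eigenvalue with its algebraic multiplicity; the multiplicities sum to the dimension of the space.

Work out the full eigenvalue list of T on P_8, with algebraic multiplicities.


λ = 1 (multiplicity 9)

image of 1: 1
image of x: x + 2
image of x^2: x^2 + 4x - 1
image of x^3: x^3 + 6x^2 - 3x + 22
image of x^4: x^4 + 8x^3 - 6x^2 + 88x - 63
image of x^5: x^5 + 10x^4 - 10x^3 + 220x^2 - 315x + 236
image of x^6: x^6 + 12x^5 - 15x^4 + 440x^3 - 945x^2 + 1416x - 725
image of x^7: x^7 + 14x^6 - 21x^5 + 770x^4 - 2205x^3 + 4956x^2 - 5075x + 2262
image of x^8: x^8 + 16x^7 - 28x^6 + 1232x^5 - 4410x^4 + 13216x^3 - 20300x^2 + 18096x - 6811
the matrix is upper triangular; its diagonal is (1, 1, 1, 1, 1, 1, 1, 1, 1)
for a triangular matrix the eigenvalues are the diagonal entries, with algebraic multiplicity their repetition count
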